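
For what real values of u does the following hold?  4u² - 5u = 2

Rearrange to standard form: 4u² - 5u - 2 = 0.
Discriminant: (-5)² − 4·4·(-2) = 57.
Quadratic formula: u = (5 ± √57) / 8.
So u = 5/8 + √(57)/8 ≈ 1.5687 or u = 5/8 - √(57)/8 ≈ -0.3187.

u = -0.3187 or u = 1.5687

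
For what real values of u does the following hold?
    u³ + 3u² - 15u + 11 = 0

Possible rational roots are divisors of 11. Testing u = 1 gives 0, so (u - 1) is a factor.
Divide: u³ + 3u² - 15u + 11 = (u - 1)(u² + 4u - 11).
Apply the quadratic formula to u² + 4u - 11 = 0: u = (-4 ± √60)/2, i.e. u ≈ 1.873 or u ≈ -5.873.

u = -5.873 or u = 1 or u = 1.873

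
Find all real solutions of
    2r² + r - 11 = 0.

r = -2.6085 or r = 2.1085

Discriminant: (1)² − 4·2·(-11) = 89.
Quadratic formula: r = (-1 ± √89) / 4.
So r = -1/4 + √(89)/4 ≈ 2.1085 or r = -√(89)/4 - 1/4 ≈ -2.6085.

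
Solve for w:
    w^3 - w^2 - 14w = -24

Rearrange: w^3 - w^2 - 14w + 24 = 0.
Possible rational roots are divisors of 24. Testing w = 2 gives 0, so (w - 2) is a factor.
Divide: w^3 - w^2 - 14w + 24 = (w - 2)(w^2 + w - 12).
Factor the quadratic: w = 3 or w = -4.

w = -4 or w = 2 or w = 3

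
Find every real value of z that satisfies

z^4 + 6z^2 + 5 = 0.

No real solutions.

Let u = z^2. The equation becomes u^2 + 6u + 5 = 0.
Factor: (u + 5)(u + 1) = 0, so u = -5 or u = -1.
z^2 = -5 < 0 has no real solution.
z^2 = -1 < 0 has no real solution.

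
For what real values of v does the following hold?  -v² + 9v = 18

v = 3 or v = 6

Bring every term to one side: -v² + 9v - 18 = 0.
Factor: -1(v - 6)(v - 3) = 0.
So v = 6 or v = 3.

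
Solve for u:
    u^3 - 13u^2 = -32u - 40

Rearrange: u^3 - 13u^2 + 32u + 40 = 0.
Possible rational roots are divisors of 40. Testing u = 5 gives 0, so (u - 5) is a factor.
Divide: u^3 - 13u^2 + 32u + 40 = (u - 5)(u^2 - 8u - 8).
Apply the quadratic formula to u^2 - 8u - 8 = 0: u = (8 +/- sqrt(96))/2, i.e. u ~= 8.899 or u ~= -0.899.

u = -0.899 or u = 5 or u = 8.899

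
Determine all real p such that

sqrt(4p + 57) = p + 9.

p = -2

Square both sides: 4p + 57 = (p + 9)^2.
Expand and rearrange: p^2 + 14p + 24 = 0.
Solving gives p = -2 or p = -12.
Check each candidate in the original equation:
  p = -2: sqrt(49) = 7, while p + 9 = 7 — valid.
  p = -12: sqrt(9) = 3, while p + 9 = -3 — extraneous.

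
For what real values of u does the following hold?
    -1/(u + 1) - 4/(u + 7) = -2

Multiply both sides by (u + 1)(u + 7):
-(u + 7) - 4(u + 1) = -2(u + 1)(u + 7).
Expand and collect terms: -2u² - 11u - 3 = 0.
By the quadratic formula, u = (11 ± √97) / -4, so u ≈ -5.2122 or u ≈ -0.2878.
Neither value makes a denominator zero (u ≠ -1, u ≠ -7), so both are valid.

u = -5.2122 or u = -0.2878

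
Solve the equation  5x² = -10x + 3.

x = -2.2649 or x = 0.2649

Rearrange to standard form: 5x² + 10x - 3 = 0.
Discriminant: (10)² − 4·5·(-3) = 160.
Quadratic formula: x = (-10 ± √160) / 10.
So x = -1 + 2·√(10)/5 ≈ 0.2649 or x = -2·√(10)/5 - 1 ≈ -2.2649.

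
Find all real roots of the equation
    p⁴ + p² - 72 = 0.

p = -2.8284 or p = 2.8284

Let u = p². The equation becomes u² + u - 72 = 0.
Factor: (u - 8)(u + 9) = 0, so u = 8 or u = -9.
p² = 8 gives p = ±2·√(2) ≈ ±2.8284.
p² = -9 < 0 has no real solution.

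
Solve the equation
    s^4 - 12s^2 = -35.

Let u = s^2. The equation becomes u^2 - 12u + 35 = 0.
Factor: (u - 7)(u - 5) = 0, so u = 7 or u = 5.
s^2 = 7 gives s = +/-sqrt(7) ~= +/-2.6458.
s^2 = 5 gives s = +/-sqrt(5) ~= +/-2.2361.

s = -2.6458 or s = -2.2361 or s = 2.2361 or s = 2.6458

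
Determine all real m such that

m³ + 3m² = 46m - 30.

m = -8.6904 or m = 0.6904 or m = 5

Rearrange: m³ + 3m² - 46m + 30 = 0.
Possible rational roots are divisors of 30. Testing m = 5 gives 0, so (m - 5) is a factor.
Divide: m³ + 3m² - 46m + 30 = (m - 5)(m² + 8m - 6).
Apply the quadratic formula to m² + 8m - 6 = 0: m = (-8 ± √88)/2, i.e. m ≈ 0.6904 or m ≈ -8.6904.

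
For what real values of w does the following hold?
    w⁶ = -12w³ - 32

w = -2 or w = -1.5874

Let u = w³. The equation becomes u² + 12u + 32 = 0.
Factor: (u + 4)(u + 8) = 0, so u = -4 or u = -8.
w³ = -4 gives w = -∛(4) ≈ -1.5874.
w³ = -8 gives w = -2.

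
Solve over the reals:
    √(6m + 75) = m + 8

Square both sides: 6m + 75 = (m + 8)².
Expand and rearrange: m² + 10m - 11 = 0.
Solving gives m = 1 or m = -11.
Check each candidate in the original equation:
  m = 1: √(81) = 9, while m + 8 = 9 — valid.
  m = -11: √(9) = 3, while m + 8 = -3 — extraneous.

m = 1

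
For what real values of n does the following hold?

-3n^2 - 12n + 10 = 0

Discriminant: (-12)^2 - 4*(-3)*10 = 264.
Quadratic formula: n = (12 +/- sqrt(264)) / (-6).
So n = -sqrt(66)/3 - 2 ~= -4.708 or n = -2 + sqrt(66)/3 ~= 0.708.

n = -4.708 or n = 0.708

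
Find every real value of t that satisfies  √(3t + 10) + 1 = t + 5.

t = -3 or t = -2

Isolate the radical: √(3t + 10) = t + 4.
Square both sides: 3t + 10 = (t + 4)².
Expand and rearrange: t² + 5t + 6 = 0.
Solving gives t = -2 or t = -3.
Check each candidate in the original equation:
  t = -2: √(4) = 2, while t + 4 = 2 — valid.
  t = -3: √(1) = 1, while t + 4 = 1 — valid.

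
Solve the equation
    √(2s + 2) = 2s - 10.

Square both sides: 2s + 2 = (2s - 10)².
Expand and rearrange: 4s² - 42s + 98 = 0.
Solving gives s = 7 or s = 3.5.
Check each candidate in the original equation:
  s = 7: √(16) = 4, while 2s - 10 = 4 — valid.
  s = 3.5: √(9) = 3, while 2s - 10 = -3 — extraneous.

s = 7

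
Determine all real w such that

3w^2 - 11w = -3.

Rearrange to standard form: 3w^2 - 11w + 3 = 0.
Discriminant: (-11)^2 - 4*3*3 = 85.
Quadratic formula: w = (11 +/- sqrt(85)) / 6.
So w = sqrt(85)/6 + 11/6 ~= 3.3699 or w = 11/6 - sqrt(85)/6 ~= 0.2967.

w = 0.2967 or w = 3.3699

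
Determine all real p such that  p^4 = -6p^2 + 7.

Let u = p^2. The equation becomes u^2 + 6u - 7 = 0.
Factor: (u - 1)(u + 7) = 0, so u = 1 or u = -7.
p^2 = 1 gives p = +/-1.
p^2 = -7 < 0 has no real solution.

p = -1 or p = 1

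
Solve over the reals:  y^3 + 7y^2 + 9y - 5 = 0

Possible rational roots are divisors of -5. Testing y = -5 gives 0, so (y + 5) is a factor.
Divide: y^3 + 7y^2 + 9y - 5 = (y + 5)(y^2 + 2y - 1).
Apply the quadratic formula to y^2 + 2y - 1 = 0: y = (-2 +/- sqrt(8))/2, i.e. y ~= 0.4142 or y ~= -2.4142.

y = -5 or y = -2.4142 or y = 0.4142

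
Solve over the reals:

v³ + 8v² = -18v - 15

Rearrange: v³ + 8v² + 18v + 15 = 0.
Possible rational roots are divisors of 15. Testing v = -5 gives 0, so (v + 5) is a factor.
Divide: v³ + 8v² + 18v + 15 = (v + 5)(v² + 3v + 3).
The quadratic v² + 3v + 3 has discriminant -3 < 0, so no further real roots.

v = -5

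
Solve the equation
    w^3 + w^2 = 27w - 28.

w = -6.1401 or w = 1.1401 or w = 4

Rearrange: w^3 + w^2 - 27w + 28 = 0.
Possible rational roots are divisors of 28. Testing w = 4 gives 0, so (w - 4) is a factor.
Divide: w^3 + w^2 - 27w + 28 = (w - 4)(w^2 + 5w - 7).
Apply the quadratic formula to w^2 + 5w - 7 = 0: w = (-5 +/- sqrt(53))/2, i.e. w ~= 1.1401 or w ~= -6.1401.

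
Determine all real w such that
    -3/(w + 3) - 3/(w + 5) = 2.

Multiply both sides by (w + 3)(w + 5):
-3(w + 5) - 3(w + 3) = 2(w + 3)(w + 5).
Expand and collect terms: 2w^2 + 22w + 54 = 0.
By the quadratic formula, w = (-22 +/- sqrt(52)) / 4, so w ~= -3.6972 or w ~= -7.3028.
Neither value makes a denominator zero (w != -3, w != -5), so both are valid.

w = -7.3028 or w = -3.6972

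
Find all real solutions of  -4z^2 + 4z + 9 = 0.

z = -1.0811 or z = 2.0811

Discriminant: (4)^2 - 4*(-4)*9 = 160.
Quadratic formula: z = (-4 +/- sqrt(160)) / (-8).
So z = 1/2 - sqrt(10)/2 ~= -1.0811 or z = 1/2 + sqrt(10)/2 ~= 2.0811.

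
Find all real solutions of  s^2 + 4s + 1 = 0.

Discriminant: (4)^2 - 4*1*1 = 12.
Quadratic formula: s = (-4 +/- sqrt(12)) / 2.
So s = -2 + sqrt(3) ~= -0.2679 or s = -2 - sqrt(3) ~= -3.7321.

s = -3.7321 or s = -0.2679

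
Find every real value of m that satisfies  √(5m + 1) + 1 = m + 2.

Isolate the radical: √(5m + 1) = m + 1.
Square both sides: 5m + 1 = (m + 1)².
Expand and rearrange: m² - 3m = 0.
Solving gives m = 3 or m = 0.
Check each candidate in the original equation:
  m = 3: √(16) = 4, while m + 1 = 4 — valid.
  m = 0: √(1) = 1, while m + 1 = 1 — valid.

m = 0 or m = 3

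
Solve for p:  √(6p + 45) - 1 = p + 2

Isolate the radical: √(6p + 45) = p + 3.
Square both sides: 6p + 45 = (p + 3)².
Expand and rearrange: p² - 36 = 0.
Solving gives p = 6 or p = -6.
Check each candidate in the original equation:
  p = 6: √(81) = 9, while p + 3 = 9 — valid.
  p = -6: √(9) = 3, while p + 3 = -3 — extraneous.

p = 6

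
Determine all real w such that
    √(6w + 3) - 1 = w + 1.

w = 1

Isolate the radical: √(6w + 3) = w + 2.
Square both sides: 6w + 3 = (w + 2)².
Expand and rearrange: w² - 2w + 1 = 0.
This gives the repeated root w = 1.
Check in the original equation:
  w = 1: √(9) = 3, while w + 2 = 3 — valid.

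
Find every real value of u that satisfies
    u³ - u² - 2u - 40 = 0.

u = 4

Possible rational roots are divisors of -40. Testing u = 4 gives 0, so (u - 4) is a factor.
Divide: u³ - u² - 2u - 40 = (u - 4)(u² + 3u + 10).
The quadratic u² + 3u + 10 has discriminant -31 < 0, so no further real roots.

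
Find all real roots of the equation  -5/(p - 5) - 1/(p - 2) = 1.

Multiply both sides by (p - 5)(p - 2):
-5(p - 2) - (p - 5) = (p - 5)(p - 2).
Expand and collect terms: p² - p - 5 = 0.
By the quadratic formula, p = (1 ± √21) / 2, so p ≈ 2.7913 or p ≈ -1.7913.
Neither value makes a denominator zero (p ≠ 5, p ≠ 2), so both are valid.

p = -1.7913 or p = 2.7913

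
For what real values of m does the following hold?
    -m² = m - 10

Rearrange to standard form: -m² - m + 10 = 0.
Discriminant: (-1)² − 4·(-1)·10 = 41.
Quadratic formula: m = (1 ± √41) / (-2).
So m = -√(41)/2 - 1/2 ≈ -3.7016 or m = -1/2 + √(41)/2 ≈ 2.7016.

m = -3.7016 or m = 2.7016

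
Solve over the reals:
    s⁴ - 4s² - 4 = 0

Let u = s². The equation becomes u² - 4u - 4 = 0.
By the quadratic formula, u = 2 + 2·√(2) or u = 2 - 2·√(2).
s² = 2 + 2·√(2) gives s = ±√(2 + 2·√(2)) ≈ ±2.1974.
s² = 2 - 2·√(2) < 0 has no real solution.

s = -2.1974 or s = 2.1974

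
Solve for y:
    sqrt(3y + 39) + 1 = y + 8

Isolate the radical: sqrt(3y + 39) = y + 7.
Square both sides: 3y + 39 = (y + 7)^2.
Expand and rearrange: y^2 + 11y + 10 = 0.
Solving gives y = -1 or y = -10.
Check each candidate in the original equation:
  y = -1: sqrt(36) = 6, while y + 7 = 6 — valid.
  y = -10: sqrt(9) = 3, while y + 7 = -3 — extraneous.

y = -1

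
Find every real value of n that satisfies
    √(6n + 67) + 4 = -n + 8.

n = -3

Isolate the radical: √(6n + 67) = -n + 4.
Square both sides: 6n + 67 = (-n + 4)².
Expand and rearrange: n² - 14n - 51 = 0.
Solving gives n = 17 or n = -3.
Check each candidate in the original equation:
  n = 17: √(169) = 13, while -n + 4 = -13 — extraneous.
  n = -3: √(49) = 7, while -n + 4 = 7 — valid.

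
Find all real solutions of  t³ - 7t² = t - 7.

t = -1 or t = 1 or t = 7

Rearrange: t³ - 7t² - t + 7 = 0.
Possible rational roots are divisors of 7. Testing t = -1 gives 0, so (t + 1) is a factor.
Divide: t³ - 7t² - t + 7 = (t + 1)(t² - 8t + 7).
Factor the quadratic: t = 7 or t = 1.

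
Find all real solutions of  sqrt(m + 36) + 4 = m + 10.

m = 0

Isolate the radical: sqrt(m + 36) = m + 6.
Square both sides: m + 36 = (m + 6)^2.
Expand and rearrange: m^2 + 11m = 0.
Solving gives m = 0 or m = -11.
Check each candidate in the original equation:
  m = 0: sqrt(36) = 6, while m + 6 = 6 — valid.
  m = -11: sqrt(25) = 5, while m + 6 = -5 — extraneous.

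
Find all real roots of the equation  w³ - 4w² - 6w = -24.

w = -2.4495 or w = 2.4495 or w = 4

Rearrange: w³ - 4w² - 6w + 24 = 0.
Possible rational roots are divisors of 24. Testing w = 4 gives 0, so (w - 4) is a factor.
Divide: w³ - 4w² - 6w + 24 = (w - 4)(w² - 6).
Apply the quadratic formula to w² - 6 = 0: w = (0 ± √24)/2, i.e. w ≈ 2.4495 or w ≈ -2.4495.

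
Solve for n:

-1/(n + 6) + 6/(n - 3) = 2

Multiply both sides by (n + 6)(n - 3):
-(n - 3) + 6(n + 6) = 2(n + 6)(n - 3).
Expand and collect terms: 2n^2 + n - 75 = 0.
By the quadratic formula, n = (-1 +/- sqrt(601)) / 4, so n ~= 5.8788 or n ~= -6.3788.
Neither value makes a denominator zero (n != -6, n != 3), so both are valid.

n = -6.3788 or n = 5.8788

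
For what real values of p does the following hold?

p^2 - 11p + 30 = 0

p = 5 or p = 6

Factor: (p - 6)(p - 5) = 0.
So p = 6 or p = 5.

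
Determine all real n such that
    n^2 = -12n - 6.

Rearrange to standard form: n^2 + 12n + 6 = 0.
Discriminant: (12)^2 - 4*1*6 = 120.
Quadratic formula: n = (-12 +/- sqrt(120)) / 2.
So n = -6 + sqrt(30) ~= -0.5228 or n = -6 - sqrt(30) ~= -11.4772.

n = -11.4772 or n = -0.5228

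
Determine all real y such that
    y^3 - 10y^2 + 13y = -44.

y = -1.4721 or y = 4 or y = 7.4721

Rearrange: y^3 - 10y^2 + 13y + 44 = 0.
Possible rational roots are divisors of 44. Testing y = 4 gives 0, so (y - 4) is a factor.
Divide: y^3 - 10y^2 + 13y + 44 = (y - 4)(y^2 - 6y - 11).
Apply the quadratic formula to y^2 - 6y - 11 = 0: y = (6 +/- sqrt(80))/2, i.e. y ~= 7.4721 or y ~= -1.4721.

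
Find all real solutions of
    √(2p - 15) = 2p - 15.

p = 7.5 or p = 8

Square both sides: 2p - 15 = (2p - 15)².
Expand and rearrange: 4p² - 62p + 240 = 0.
Solving gives p = 8 or p = 7.5.
Check each candidate in the original equation:
  p = 8: √(1) = 1, while 2p - 15 = 1 — valid.
  p = 7.5: √(0) = 0, while 2p - 15 = 0 — valid.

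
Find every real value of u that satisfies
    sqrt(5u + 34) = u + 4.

u = 3

Square both sides: 5u + 34 = (u + 4)^2.
Expand and rearrange: u^2 + 3u - 18 = 0.
Solving gives u = 3 or u = -6.
Check each candidate in the original equation:
  u = 3: sqrt(49) = 7, while u + 4 = 7 — valid.
  u = -6: sqrt(4) = 2, while u + 4 = -2 — extraneous.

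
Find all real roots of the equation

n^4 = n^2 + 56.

n = -2.8284 or n = 2.8284

Let u = n^2. The equation becomes u^2 - u - 56 = 0.
Factor: (u - 8)(u + 7) = 0, so u = 8 or u = -7.
n^2 = 8 gives n = +/-2*sqrt(2) ~= +/-2.8284.
n^2 = -7 < 0 has no real solution.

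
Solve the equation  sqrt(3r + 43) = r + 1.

r = 7

Square both sides: 3r + 43 = (r + 1)^2.
Expand and rearrange: r^2 - r - 42 = 0.
Solving gives r = 7 or r = -6.
Check each candidate in the original equation:
  r = 7: sqrt(64) = 8, while r + 1 = 8 — valid.
  r = -6: sqrt(25) = 5, while r + 1 = -5 — extraneous.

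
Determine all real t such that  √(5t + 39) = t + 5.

Square both sides: 5t + 39 = (t + 5)².
Expand and rearrange: t² + 5t - 14 = 0.
Solving gives t = 2 or t = -7.
Check each candidate in the original equation:
  t = 2: √(49) = 7, while t + 5 = 7 — valid.
  t = -7: √(4) = 2, while t + 5 = -2 — extraneous.

t = 2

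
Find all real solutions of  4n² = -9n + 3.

Rearrange to standard form: 4n² + 9n - 3 = 0.
Discriminant: (9)² − 4·4·(-3) = 129.
Quadratic formula: n = (-9 ± √129) / 8.
So n = -9/8 + √(129)/8 ≈ 0.2947 or n = -√(129)/8 - 9/8 ≈ -2.5447.

n = -2.5447 or n = 0.2947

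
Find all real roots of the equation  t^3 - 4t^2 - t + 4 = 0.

t = -1 or t = 1 or t = 4

Possible rational roots are divisors of 4. Testing t = -1 gives 0, so (t + 1) is a factor.
Divide: t^3 - 4t^2 - t + 4 = (t + 1)(t^2 - 5t + 4).
Factor the quadratic: t = 4 or t = 1.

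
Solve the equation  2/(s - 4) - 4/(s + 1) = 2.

Multiply both sides by (s - 4)(s + 1):
2(s + 1) - 4(s - 4) = 2(s - 4)(s + 1).
Expand and collect terms: 2s^2 - 4s - 26 = 0.
By the quadratic formula, s = (4 +/- sqrt(224)) / 4, so s ~= 4.7417 or s ~= -2.7417.
Neither value makes a denominator zero (s != 4, s != -1), so both are valid.

s = -2.7417 or s = 4.7417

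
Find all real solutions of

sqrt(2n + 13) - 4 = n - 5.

n = 6

Isolate the radical: sqrt(2n + 13) = n - 1.
Square both sides: 2n + 13 = (n - 1)^2.
Expand and rearrange: n^2 - 4n - 12 = 0.
Solving gives n = 6 or n = -2.
Check each candidate in the original equation:
  n = 6: sqrt(25) = 5, while n - 1 = 5 — valid.
  n = -2: sqrt(9) = 3, while n - 1 = -3 — extraneous.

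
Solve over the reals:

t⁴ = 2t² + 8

t = -2 or t = 2

Let u = t². The equation becomes u² - 2u - 8 = 0.
Factor: (u - 4)(u + 2) = 0, so u = 4 or u = -2.
t² = 4 gives t = ±2.
t² = -2 < 0 has no real solution.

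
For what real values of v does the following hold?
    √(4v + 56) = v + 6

Square both sides: 4v + 56 = (v + 6)².
Expand and rearrange: v² + 8v - 20 = 0.
Solving gives v = 2 or v = -10.
Check each candidate in the original equation:
  v = 2: √(64) = 8, while v + 6 = 8 — valid.
  v = -10: √(16) = 4, while v + 6 = -4 — extraneous.

v = 2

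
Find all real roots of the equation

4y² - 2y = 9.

y = -1.2707 or y = 1.7707

Rearrange to standard form: 4y² - 2y - 9 = 0.
Discriminant: (-2)² − 4·4·(-9) = 148.
Quadratic formula: y = (2 ± √148) / 8.
So y = 1/4 + √(37)/4 ≈ 1.7707 or y = 1/4 - √(37)/4 ≈ -1.2707.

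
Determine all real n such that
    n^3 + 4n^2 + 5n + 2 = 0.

n = -2 or n = -1

Possible rational roots are divisors of 2. Testing n = -2 gives 0, so (n + 2) is a factor.
Divide: n^3 + 4n^2 + 5n + 2 = (n + 2)(n^2 + 2n + 1).
The quadratic has the repeated root n = -1.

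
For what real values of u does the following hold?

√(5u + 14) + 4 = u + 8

u = -2 or u = -1

Isolate the radical: √(5u + 14) = u + 4.
Square both sides: 5u + 14 = (u + 4)².
Expand and rearrange: u² + 3u + 2 = 0.
Solving gives u = -1 or u = -2.
Check each candidate in the original equation:
  u = -1: √(9) = 3, while u + 4 = 3 — valid.
  u = -2: √(4) = 2, while u + 4 = 2 — valid.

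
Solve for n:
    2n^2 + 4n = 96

Bring every term to one side: 2n^2 + 4n - 96 = 0.
Factor: 2(n + 8)(n - 6) = 0.
So n = -8 or n = 6.

n = -8 or n = 6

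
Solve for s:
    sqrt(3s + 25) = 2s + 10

Square both sides: 3s + 25 = (2s + 10)^2.
Expand and rearrange: 4s^2 + 37s + 75 = 0.
Solving gives s = -3 or s = -6.25.
Check each candidate in the original equation:
  s = -3: sqrt(16) = 4, while 2s + 10 = 4 — valid.
  s = -6.25: sqrt(6.25) = 2.5, while 2s + 10 = -2.5 — extraneous.

s = -3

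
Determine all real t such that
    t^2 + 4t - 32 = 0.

t = -8 or t = 4

Factor: (t - 4)(t + 8) = 0.
So t = 4 or t = -8.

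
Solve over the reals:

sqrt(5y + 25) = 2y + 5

y = 0

Square both sides: 5y + 25 = (2y + 5)^2.
Expand and rearrange: 4y^2 + 15y = 0.
Solving gives y = 0 or y = -3.75.
Check each candidate in the original equation:
  y = 0: sqrt(25) = 5, while 2y + 5 = 5 — valid.
  y = -3.75: sqrt(6.25) = 2.5, while 2y + 5 = -2.5 — extraneous.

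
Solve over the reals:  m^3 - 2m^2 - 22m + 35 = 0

m = -4.5414 or m = 1.5414 or m = 5

Possible rational roots are divisors of 35. Testing m = 5 gives 0, so (m - 5) is a factor.
Divide: m^3 - 2m^2 - 22m + 35 = (m - 5)(m^2 + 3m - 7).
Apply the quadratic formula to m^2 + 3m - 7 = 0: m = (-3 +/- sqrt(37))/2, i.e. m ~= 1.5414 or m ~= -4.5414.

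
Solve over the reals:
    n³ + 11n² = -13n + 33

Rearrange: n³ + 11n² + 13n - 33 = 0.
Possible rational roots are divisors of -33. Testing n = -3 gives 0, so (n + 3) is a factor.
Divide: n³ + 11n² + 13n - 33 = (n + 3)(n² + 8n - 11).
Apply the quadratic formula to n² + 8n - 11 = 0: n = (-8 ± √108)/2, i.e. n ≈ 1.1962 or n ≈ -9.1962.

n = -9.1962 or n = -3 or n = 1.1962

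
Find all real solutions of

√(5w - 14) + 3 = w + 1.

w = 3 or w = 6

Isolate the radical: √(5w - 14) = w - 2.
Square both sides: 5w - 14 = (w - 2)².
Expand and rearrange: w² - 9w + 18 = 0.
Solving gives w = 6 or w = 3.
Check each candidate in the original equation:
  w = 6: √(16) = 4, while w - 2 = 4 — valid.
  w = 3: √(1) = 1, while w - 2 = 1 — valid.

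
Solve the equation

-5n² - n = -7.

Rearrange to standard form: -5n² - n + 7 = 0.
Discriminant: (-1)² − 4·(-5)·7 = 141.
Quadratic formula: n = (1 ± √141) / (-10).
So n = -√(141)/10 - 1/10 ≈ -1.2874 or n = -1/10 + √(141)/10 ≈ 1.0874.

n = -1.2874 or n = 1.0874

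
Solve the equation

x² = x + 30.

Bring every term to one side: x² - x - 30 = 0.
Factor: (x - 6)(x + 5) = 0.
So x = 6 or x = -5.

x = -5 or x = 6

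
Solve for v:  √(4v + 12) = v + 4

v = -2

Square both sides: 4v + 12 = (v + 4)².
Expand and rearrange: v² + 4v + 4 = 0.
This gives the repeated root v = -2.
Check in the original equation:
  v = -2: √(4) = 2, while v + 4 = 2 — valid.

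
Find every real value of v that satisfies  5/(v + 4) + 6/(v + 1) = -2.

v = -8.2604 or v = -2.2396

Multiply both sides by (v + 4)(v + 1):
5(v + 1) + 6(v + 4) = -2(v + 4)(v + 1).
Expand and collect terms: -2v^2 - 21v - 37 = 0.
By the quadratic formula, v = (21 +/- sqrt(145)) / -4, so v ~= -8.2604 or v ~= -2.2396.
Neither value makes a denominator zero (v != -4, v != -1), so both are valid.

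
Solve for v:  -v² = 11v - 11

Rearrange to standard form: -v² - 11v + 11 = 0.
Discriminant: (-11)² − 4·(-1)·11 = 165.
Quadratic formula: v = (11 ± √165) / (-2).
So v = -√(165)/2 - 11/2 ≈ -11.9226 or v = -11/2 + √(165)/2 ≈ 0.9226.

v = -11.9226 or v = 0.9226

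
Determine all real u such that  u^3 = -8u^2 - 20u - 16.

u = -4 or u = -2

Rearrange: u^3 + 8u^2 + 20u + 16 = 0.
Possible rational roots are divisors of 16. Testing u = -4 gives 0, so (u + 4) is a factor.
Divide: u^3 + 8u^2 + 20u + 16 = (u + 4)(u^2 + 4u + 4).
The quadratic has the repeated root u = -2.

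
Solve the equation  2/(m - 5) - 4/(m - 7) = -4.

m = 4.6492 or m = 7.8508

Multiply both sides by (m - 5)(m - 7):
2(m - 7) - 4(m - 5) = -4(m - 5)(m - 7).
Expand and collect terms: -4m^2 + 50m - 146 = 0.
By the quadratic formula, m = (-50 +/- sqrt(164)) / -8, so m ~= 4.6492 or m ~= 7.8508.
Neither value makes a denominator zero (m != 5, m != 7), so both are valid.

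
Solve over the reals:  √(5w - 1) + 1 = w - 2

Isolate the radical: √(5w - 1) = w - 3.
Square both sides: 5w - 1 = (w - 3)².
Expand and rearrange: w² - 11w + 10 = 0.
Solving gives w = 10 or w = 1.
Check each candidate in the original equation:
  w = 10: √(49) = 7, while w - 3 = 7 — valid.
  w = 1: √(4) = 2, while w - 3 = -2 — extraneous.

w = 10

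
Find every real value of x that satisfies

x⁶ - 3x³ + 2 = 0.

Let u = x³. The equation becomes u² - 3u + 2 = 0.
Factor: (u - 2)(u - 1) = 0, so u = 2 or u = 1.
x³ = 2 gives x = ∛(2) ≈ 1.2599.
x³ = 1 gives x = 1.

x = 1 or x = 1.2599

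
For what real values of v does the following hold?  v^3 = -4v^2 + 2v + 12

v = -3.6458 or v = -2 or v = 1.6458

Rearrange: v^3 + 4v^2 - 2v - 12 = 0.
Possible rational roots are divisors of -12. Testing v = -2 gives 0, so (v + 2) is a factor.
Divide: v^3 + 4v^2 - 2v - 12 = (v + 2)(v^2 + 2v - 6).
Apply the quadratic formula to v^2 + 2v - 6 = 0: v = (-2 +/- sqrt(28))/2, i.e. v ~= 1.6458 or v ~= -3.6458.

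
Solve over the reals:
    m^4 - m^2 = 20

Let u = m^2. The equation becomes u^2 - u - 20 = 0.
Factor: (u + 4)(u - 5) = 0, so u = -4 or u = 5.
m^2 = -4 < 0 has no real solution.
m^2 = 5 gives m = +/-sqrt(5) ~= +/-2.2361.

m = -2.2361 or m = 2.2361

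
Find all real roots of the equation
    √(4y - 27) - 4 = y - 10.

Isolate the radical: √(4y - 27) = y - 6.
Square both sides: 4y - 27 = (y - 6)².
Expand and rearrange: y² - 16y + 63 = 0.
Solving gives y = 9 or y = 7.
Check each candidate in the original equation:
  y = 9: √(9) = 3, while y - 6 = 3 — valid.
  y = 7: √(1) = 1, while y - 6 = 1 — valid.

y = 7 or y = 9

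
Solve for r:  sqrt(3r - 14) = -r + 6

Square both sides: 3r - 14 = (-r + 6)^2.
Expand and rearrange: r^2 - 15r + 50 = 0.
Solving gives r = 10 or r = 5.
Check each candidate in the original equation:
  r = 10: sqrt(16) = 4, while -r + 6 = -4 — extraneous.
  r = 5: sqrt(1) = 1, while -r + 6 = 1 — valid.

r = 5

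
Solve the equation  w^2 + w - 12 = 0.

w = -4 or w = 3

Factor: (w - 3)(w + 4) = 0.
So w = 3 or w = -4.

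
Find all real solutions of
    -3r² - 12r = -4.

r = -4.3094 or r = 0.3094

Rearrange to standard form: -3r² - 12r + 4 = 0.
Discriminant: (-12)² − 4·(-3)·4 = 192.
Quadratic formula: r = (12 ± √192) / (-6).
So r = -4·√(3)/3 - 2 ≈ -4.3094 or r = -2 + 4·√(3)/3 ≈ 0.3094.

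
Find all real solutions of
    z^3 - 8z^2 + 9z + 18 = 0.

Possible rational roots are divisors of 18. Testing z = 3 gives 0, so (z - 3) is a factor.
Divide: z^3 - 8z^2 + 9z + 18 = (z - 3)(z^2 - 5z - 6).
Factor the quadratic: z = 6 or z = -1.

z = -1 or z = 3 or z = 6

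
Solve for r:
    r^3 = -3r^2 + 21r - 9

Rearrange: r^3 + 3r^2 - 21r + 9 = 0.
Possible rational roots are divisors of 9. Testing r = 3 gives 0, so (r - 3) is a factor.
Divide: r^3 + 3r^2 - 21r + 9 = (r - 3)(r^2 + 6r - 3).
Apply the quadratic formula to r^2 + 6r - 3 = 0: r = (-6 +/- sqrt(48))/2, i.e. r ~= 0.4641 or r ~= -6.4641.

r = -6.4641 or r = 0.4641 or r = 3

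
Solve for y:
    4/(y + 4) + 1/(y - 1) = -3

y = -5.4065 or y = 0.7398

Multiply both sides by (y + 4)(y - 1):
4(y - 1) + (y + 4) = -3(y + 4)(y - 1).
Expand and collect terms: -3y² - 14y + 12 = 0.
By the quadratic formula, y = (14 ± √340) / -6, so y ≈ -5.4065 or y ≈ 0.7398.
Neither value makes a denominator zero (y ≠ -4, y ≠ 1), so both are valid.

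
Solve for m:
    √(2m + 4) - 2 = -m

Isolate the radical: √(2m + 4) = -m + 2.
Square both sides: 2m + 4 = (-m + 2)².
Expand and rearrange: m² - 6m = 0.
Solving gives m = 6 or m = 0.
Check each candidate in the original equation:
  m = 6: √(16) = 4, while -m + 2 = -4 — extraneous.
  m = 0: √(4) = 2, while -m + 2 = 2 — valid.

m = 0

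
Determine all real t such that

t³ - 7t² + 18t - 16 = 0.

t = 2

Possible rational roots are divisors of -16. Testing t = 2 gives 0, so (t - 2) is a factor.
Divide: t³ - 7t² + 18t - 16 = (t - 2)(t² - 5t + 8).
The quadratic t² - 5t + 8 has discriminant -7 < 0, so no further real roots.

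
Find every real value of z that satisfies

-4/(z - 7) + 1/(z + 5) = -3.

z = -5.3007 or z = 8.3007

Multiply both sides by (z - 7)(z + 5):
-4(z + 5) + (z - 7) = -3(z - 7)(z + 5).
Expand and collect terms: -3z^2 + 9z + 132 = 0.
By the quadratic formula, z = (-9 +/- sqrt(1665)) / -6, so z ~= -5.3007 or z ~= 8.3007.
Neither value makes a denominator zero (z != 7, z != -5), so both are valid.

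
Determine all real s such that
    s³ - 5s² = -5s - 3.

Rearrange: s³ - 5s² + 5s + 3 = 0.
Possible rational roots are divisors of 3. Testing s = 3 gives 0, so (s - 3) is a factor.
Divide: s³ - 5s² + 5s + 3 = (s - 3)(s² - 2s - 1).
Apply the quadratic formula to s² - 2s - 1 = 0: s = (2 ± √8)/2, i.e. s ≈ 2.4142 or s ≈ -0.4142.

s = -0.4142 or s = 2.4142 or s = 3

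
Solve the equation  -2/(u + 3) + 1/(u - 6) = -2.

u = -1.9327 or u = 5.4327

Multiply both sides by (u + 3)(u - 6):
-2(u - 6) + (u + 3) = -2(u + 3)(u - 6).
Expand and collect terms: -2u^2 + 7u + 21 = 0.
By the quadratic formula, u = (-7 +/- sqrt(217)) / -4, so u ~= -1.9327 or u ~= 5.4327.
Neither value makes a denominator zero (u != -3, u != 6), so both are valid.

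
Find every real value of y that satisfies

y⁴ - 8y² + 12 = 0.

y = -2.4495 or y = -1.4142 or y = 1.4142 or y = 2.4495

Let u = y². The equation becomes u² - 8u + 12 = 0.
Factor: (u - 2)(u - 6) = 0, so u = 2 or u = 6.
y² = 2 gives y = ±√(2) ≈ ±1.4142.
y² = 6 gives y = ±√(6) ≈ ±2.4495.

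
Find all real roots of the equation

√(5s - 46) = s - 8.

s = 10 or s = 11

Square both sides: 5s - 46 = (s - 8)².
Expand and rearrange: s² - 21s + 110 = 0.
Solving gives s = 11 or s = 10.
Check each candidate in the original equation:
  s = 11: √(9) = 3, while s - 8 = 3 — valid.
  s = 10: √(4) = 2, while s - 8 = 2 — valid.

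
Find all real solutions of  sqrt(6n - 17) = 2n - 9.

n = 7

Square both sides: 6n - 17 = (2n - 9)^2.
Expand and rearrange: 4n^2 - 42n + 98 = 0.
Solving gives n = 7 or n = 3.5.
Check each candidate in the original equation:
  n = 7: sqrt(25) = 5, while 2n - 9 = 5 — valid.
  n = 3.5: sqrt(4) = 2, while 2n - 9 = -2 — extraneous.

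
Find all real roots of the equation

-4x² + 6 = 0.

Discriminant: (0)² − 4·(-4)·6 = 96.
Quadratic formula: x = (0 ± √96) / (-8).
So x = -√(6)/2 ≈ -1.2247 or x = √(6)/2 ≈ 1.2247.

x = -1.2247 or x = 1.2247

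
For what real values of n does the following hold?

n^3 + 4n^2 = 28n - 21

n = -7.8875 or n = 0.8875 or n = 3

Rearrange: n^3 + 4n^2 - 28n + 21 = 0.
Possible rational roots are divisors of 21. Testing n = 3 gives 0, so (n - 3) is a factor.
Divide: n^3 + 4n^2 - 28n + 21 = (n - 3)(n^2 + 7n - 7).
Apply the quadratic formula to n^2 + 7n - 7 = 0: n = (-7 +/- sqrt(77))/2, i.e. n ~= 0.8875 or n ~= -7.8875.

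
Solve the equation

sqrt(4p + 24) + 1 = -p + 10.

Isolate the radical: sqrt(4p + 24) = -p + 9.
Square both sides: 4p + 24 = (-p + 9)^2.
Expand and rearrange: p^2 - 22p + 57 = 0.
Solving gives p = 19 or p = 3.
Check each candidate in the original equation:
  p = 19: sqrt(100) = 10, while -p + 9 = -10 — extraneous.
  p = 3: sqrt(36) = 6, while -p + 9 = 6 — valid.

p = 3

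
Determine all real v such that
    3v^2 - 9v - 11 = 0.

Discriminant: (-9)^2 - 4*3*(-11) = 213.
Quadratic formula: v = (9 +/- sqrt(213)) / 6.
So v = 3/2 + sqrt(213)/6 ~= 3.9324 or v = 3/2 - sqrt(213)/6 ~= -0.9324.

v = -0.9324 or v = 3.9324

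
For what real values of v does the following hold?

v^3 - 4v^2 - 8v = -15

Rearrange: v^3 - 4v^2 - 8v + 15 = 0.
Possible rational roots are divisors of 15. Testing v = 5 gives 0, so (v - 5) is a factor.
Divide: v^3 - 4v^2 - 8v + 15 = (v - 5)(v^2 + v - 3).
Apply the quadratic formula to v^2 + v - 3 = 0: v = (-1 +/- sqrt(13))/2, i.e. v ~= 1.3028 or v ~= -2.3028.

v = -2.3028 or v = 1.3028 or v = 5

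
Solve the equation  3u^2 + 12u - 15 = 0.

u = -5 or u = 1

Factor: 3(u - 1)(u + 5) = 0.
So u = 1 or u = -5.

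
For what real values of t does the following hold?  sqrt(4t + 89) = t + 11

t = -2

Square both sides: 4t + 89 = (t + 11)^2.
Expand and rearrange: t^2 + 18t + 32 = 0.
Solving gives t = -2 or t = -16.
Check each candidate in the original equation:
  t = -2: sqrt(81) = 9, while t + 11 = 9 — valid.
  t = -16: sqrt(25) = 5, while t + 11 = -5 — extraneous.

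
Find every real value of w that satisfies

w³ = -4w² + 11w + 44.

Rearrange: w³ + 4w² - 11w - 44 = 0.
Possible rational roots are divisors of -44. Testing w = -4 gives 0, so (w + 4) is a factor.
Divide: w³ + 4w² - 11w - 44 = (w + 4)(w² - 11).
Apply the quadratic formula to w² - 11 = 0: w = (0 ± √44)/2, i.e. w ≈ 3.3166 or w ≈ -3.3166.

w = -4 or w = -3.3166 or w = 3.3166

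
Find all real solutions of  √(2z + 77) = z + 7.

z = 2

Square both sides: 2z + 77 = (z + 7)².
Expand and rearrange: z² + 12z - 28 = 0.
Solving gives z = 2 or z = -14.
Check each candidate in the original equation:
  z = 2: √(81) = 9, while z + 7 = 9 — valid.
  z = -14: √(49) = 7, while z + 7 = -7 — extraneous.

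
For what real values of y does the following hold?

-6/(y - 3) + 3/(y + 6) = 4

Multiply both sides by (y - 3)(y + 6):
-6(y + 6) + 3(y - 3) = 4(y - 3)(y + 6).
Expand and collect terms: 4y² + 15y - 27 = 0.
By the quadratic formula, y = (-15 ± √657) / 8, so y ≈ 1.329 or y ≈ -5.079.
Neither value makes a denominator zero (y ≠ 3, y ≠ -6), so both are valid.

y = -5.079 or y = 1.329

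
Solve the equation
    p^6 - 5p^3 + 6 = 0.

p = 1.2599 or p = 1.4422

Let u = p^3. The equation becomes u^2 - 5u + 6 = 0.
Factor: (u - 3)(u - 2) = 0, so u = 3 or u = 2.
p^3 = 3 gives p = (3)^(1/3) ~= 1.4422.
p^3 = 2 gives p = (2)^(1/3) ~= 1.2599.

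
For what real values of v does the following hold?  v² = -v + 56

v = -8 or v = 7

Bring every term to one side: v² + v - 56 = 0.
Factor: (v - 7)(v + 8) = 0.
So v = 7 or v = -8.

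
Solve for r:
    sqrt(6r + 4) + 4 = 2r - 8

r = 10

Isolate the radical: sqrt(6r + 4) = 2r - 12.
Square both sides: 6r + 4 = (2r - 12)^2.
Expand and rearrange: 4r^2 - 54r + 140 = 0.
Solving gives r = 10 or r = 3.5.
Check each candidate in the original equation:
  r = 10: sqrt(64) = 8, while 2r - 12 = 8 — valid.
  r = 3.5: sqrt(25) = 5, while 2r - 12 = -5 — extraneous.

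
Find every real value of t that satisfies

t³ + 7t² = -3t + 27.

t = -5.6056 or t = -3 or t = 1.6056

Rearrange: t³ + 7t² + 3t - 27 = 0.
Possible rational roots are divisors of -27. Testing t = -3 gives 0, so (t + 3) is a factor.
Divide: t³ + 7t² + 3t - 27 = (t + 3)(t² + 4t - 9).
Apply the quadratic formula to t² + 4t - 9 = 0: t = (-4 ± √52)/2, i.e. t ≈ 1.6056 or t ≈ -5.6056.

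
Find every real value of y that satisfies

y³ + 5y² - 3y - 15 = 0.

y = -5 or y = -1.7321 or y = 1.7321

Possible rational roots are divisors of -15. Testing y = -5 gives 0, so (y + 5) is a factor.
Divide: y³ + 5y² - 3y - 15 = (y + 5)(y² - 3).
Apply the quadratic formula to y² - 3 = 0: y = (0 ± √12)/2, i.e. y ≈ 1.7321 or y ≈ -1.7321.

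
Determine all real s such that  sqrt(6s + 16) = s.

s = 8

Square both sides: 6s + 16 = (s)^2.
Expand and rearrange: s^2 - 6s - 16 = 0.
Solving gives s = 8 or s = -2.
Check each candidate in the original equation:
  s = 8: sqrt(64) = 8, while s = 8 — valid.
  s = -2: sqrt(4) = 2, while s = -2 — extraneous.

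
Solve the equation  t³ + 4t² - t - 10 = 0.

Possible rational roots are divisors of -10. Testing t = -2 gives 0, so (t + 2) is a factor.
Divide: t³ + 4t² - t - 10 = (t + 2)(t² + 2t - 5).
Apply the quadratic formula to t² + 2t - 5 = 0: t = (-2 ± √24)/2, i.e. t ≈ 1.4495 or t ≈ -3.4495.

t = -3.4495 or t = -2 or t = 1.4495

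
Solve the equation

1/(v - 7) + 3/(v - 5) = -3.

Multiply both sides by (v - 7)(v - 5):
(v - 5) + 3(v - 7) = -3(v - 7)(v - 5).
Expand and collect terms: -3v^2 + 32v - 79 = 0.
By the quadratic formula, v = (-32 +/- sqrt(76)) / -6, so v ~= 3.8804 or v ~= 6.7863.
Neither value makes a denominator zero (v != 7, v != 5), so both are valid.

v = 3.8804 or v = 6.7863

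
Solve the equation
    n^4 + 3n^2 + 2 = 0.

No real solutions.

Let u = n^2. The equation becomes u^2 + 3u + 2 = 0.
Factor: (u + 2)(u + 1) = 0, so u = -2 or u = -1.
n^2 = -2 < 0 has no real solution.
n^2 = -1 < 0 has no real solution.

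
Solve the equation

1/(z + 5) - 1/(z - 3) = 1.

Multiply both sides by (z + 5)(z - 3):
(z - 3) - (z + 5) = (z + 5)(z - 3).
Expand and collect terms: z² + 2z - 7 = 0.
By the quadratic formula, z = (-2 ± √32) / 2, so z ≈ 1.8284 or z ≈ -3.8284.
Neither value makes a denominator zero (z ≠ -5, z ≠ 3), so both are valid.

z = -3.8284 or z = 1.8284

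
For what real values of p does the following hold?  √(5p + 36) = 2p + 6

p = 0

Square both sides: 5p + 36 = (2p + 6)².
Expand and rearrange: 4p² + 19p = 0.
Solving gives p = 0 or p = -4.75.
Check each candidate in the original equation:
  p = 0: √(36) = 6, while 2p + 6 = 6 — valid.
  p = -4.75: √(12.25) = 3.5, while 2p + 6 = -3.5 — extraneous.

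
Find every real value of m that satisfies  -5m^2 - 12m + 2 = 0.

m = -2.5565 or m = 0.1565

Discriminant: (-12)^2 - 4*(-5)*2 = 184.
Quadratic formula: m = (12 +/- sqrt(184)) / (-10).
So m = -sqrt(46)/5 - 6/5 ~= -2.5565 or m = -6/5 + sqrt(46)/5 ~= 0.1565.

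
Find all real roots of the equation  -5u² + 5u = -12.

Rearrange to standard form: -5u² + 5u + 12 = 0.
Discriminant: (5)² − 4·(-5)·12 = 265.
Quadratic formula: u = (-5 ± √265) / (-10).
So u = 1/2 - √(265)/10 ≈ -1.1279 or u = 1/2 + √(265)/10 ≈ 2.1279.

u = -1.1279 or u = 2.1279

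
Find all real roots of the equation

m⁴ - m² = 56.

Let u = m². The equation becomes u² - u - 56 = 0.
Factor: (u - 8)(u + 7) = 0, so u = 8 or u = -7.
m² = 8 gives m = ±2·√(2) ≈ ±2.8284.
m² = -7 < 0 has no real solution.

m = -2.8284 or m = 2.8284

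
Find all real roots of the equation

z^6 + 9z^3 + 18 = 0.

z = -1.8171 or z = -1.4422

Let u = z^3. The equation becomes u^2 + 9u + 18 = 0.
Factor: (u + 6)(u + 3) = 0, so u = -6 or u = -3.
z^3 = -6 gives z = -(6)^(1/3) ~= -1.8171.
z^3 = -3 gives z = -(3)^(1/3) ~= -1.4422.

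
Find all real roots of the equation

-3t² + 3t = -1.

t = -0.2638 or t = 1.2638

Rearrange to standard form: -3t² + 3t + 1 = 0.
Discriminant: (3)² − 4·(-3)·1 = 21.
Quadratic formula: t = (-3 ± √21) / (-6).
So t = 1/2 - √(21)/6 ≈ -0.2638 or t = 1/2 + √(21)/6 ≈ 1.2638.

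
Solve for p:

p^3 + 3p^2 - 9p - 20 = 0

p = -4 or p = -1.7913 or p = 2.7913

Possible rational roots are divisors of -20. Testing p = -4 gives 0, so (p + 4) is a factor.
Divide: p^3 + 3p^2 - 9p - 20 = (p + 4)(p^2 - p - 5).
Apply the quadratic formula to p^2 - p - 5 = 0: p = (1 +/- sqrt(21))/2, i.e. p ~= 2.7913 or p ~= -1.7913.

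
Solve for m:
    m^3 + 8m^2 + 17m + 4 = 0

Possible rational roots are divisors of 4. Testing m = -4 gives 0, so (m + 4) is a factor.
Divide: m^3 + 8m^2 + 17m + 4 = (m + 4)(m^2 + 4m + 1).
Apply the quadratic formula to m^2 + 4m + 1 = 0: m = (-4 +/- sqrt(12))/2, i.e. m ~= -0.2679 or m ~= -3.7321.

m = -4 or m = -3.7321 or m = -0.2679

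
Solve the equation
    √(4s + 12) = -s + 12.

Square both sides: 4s + 12 = (-s + 12)².
Expand and rearrange: s² - 28s + 132 = 0.
Solving gives s = 22 or s = 6.
Check each candidate in the original equation:
  s = 22: √(100) = 10, while -s + 12 = -10 — extraneous.
  s = 6: √(36) = 6, while -s + 12 = 6 — valid.

s = 6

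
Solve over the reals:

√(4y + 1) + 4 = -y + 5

y = 0

Isolate the radical: √(4y + 1) = -y + 1.
Square both sides: 4y + 1 = (-y + 1)².
Expand and rearrange: y² - 6y = 0.
Solving gives y = 6 or y = 0.
Check each candidate in the original equation:
  y = 6: √(25) = 5, while -y + 1 = -5 — extraneous.
  y = 0: √(1) = 1, while -y + 1 = 1 — valid.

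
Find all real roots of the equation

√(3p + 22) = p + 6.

p = -2

Square both sides: 3p + 22 = (p + 6)².
Expand and rearrange: p² + 9p + 14 = 0.
Solving gives p = -2 or p = -7.
Check each candidate in the original equation:
  p = -2: √(16) = 4, while p + 6 = 4 — valid.
  p = -7: √(1) = 1, while p + 6 = -1 — extraneous.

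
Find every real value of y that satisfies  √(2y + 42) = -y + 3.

y = -3

Square both sides: 2y + 42 = (-y + 3)².
Expand and rearrange: y² - 8y - 33 = 0.
Solving gives y = 11 or y = -3.
Check each candidate in the original equation:
  y = 11: √(64) = 8, while -y + 3 = -8 — extraneous.
  y = -3: √(36) = 6, while -y + 3 = 6 — valid.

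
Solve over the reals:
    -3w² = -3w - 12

w = -1.5616 or w = 2.5616

Rearrange to standard form: -3w² + 3w + 12 = 0.
Discriminant: (3)² − 4·(-3)·12 = 153.
Quadratic formula: w = (-3 ± √153) / (-6).
So w = 1/2 - √(17)/2 ≈ -1.5616 or w = 1/2 + √(17)/2 ≈ 2.5616.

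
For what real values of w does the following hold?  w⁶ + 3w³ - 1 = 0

w = -1.4892 or w = 0.6715

Let u = w³. The equation becomes u² + 3u - 1 = 0.
By the quadratic formula, u = -3/2 + √(13)/2 or u = -√(13)/2 - 3/2.
w³ = -3/2 + √(13)/2 gives w = ∛(-3/2 + √(13)/2) ≈ 0.6715.
w³ = -√(13)/2 - 3/2 gives w = -∛(3/2 + √(13)/2) ≈ -1.4892.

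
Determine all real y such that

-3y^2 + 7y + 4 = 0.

Discriminant: (7)^2 - 4*(-3)*4 = 97.
Quadratic formula: y = (-7 +/- sqrt(97)) / (-6).
So y = 7/6 - sqrt(97)/6 ~= -0.4748 or y = 7/6 + sqrt(97)/6 ~= 2.8081.

y = -0.4748 or y = 2.8081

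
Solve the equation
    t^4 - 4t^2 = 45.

t = -3 or t = 3

Let u = t^2. The equation becomes u^2 - 4u - 45 = 0.
Factor: (u - 9)(u + 5) = 0, so u = 9 or u = -5.
t^2 = 9 gives t = +/-3.
t^2 = -5 < 0 has no real solution.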